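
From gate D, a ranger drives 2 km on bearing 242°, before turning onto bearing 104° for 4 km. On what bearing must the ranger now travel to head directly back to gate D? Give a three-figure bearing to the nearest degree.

312°

Leg 1 (242°, 2 km): east 2 sin 242° = -1.77, north 2 cos 242° = -0.94
Leg 2 (104°, 4 km): east 4 sin 104° = 3.88, north 4 cos 104° = -0.97
Net displacement: 2.12 east, -1.91 north. Direction back to start is (-2.12, 1.91): bearing = atan2(-2.12, 1.91) mod 360° = 312.03° ≈ 312°.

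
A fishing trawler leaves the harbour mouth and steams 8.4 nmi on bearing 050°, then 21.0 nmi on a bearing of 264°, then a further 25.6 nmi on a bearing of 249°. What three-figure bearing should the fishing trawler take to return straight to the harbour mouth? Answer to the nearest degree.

Leg 1 (050°, 8.4 nmi): east 8.4 sin 50° = 6.43, north 8.4 cos 50° = 5.40
Leg 2 (264°, 21.0 nmi): east 21.0 sin 264° = -20.88, north 21.0 cos 264° = -2.20
Leg 3 (249°, 25.6 nmi): east 25.6 sin 249° = -23.90, north 25.6 cos 249° = -9.17
Net displacement: -38.35 east, -5.97 north. Direction back to start is (38.35, 5.97): bearing = atan2(38.35, 5.97) mod 360° = 81.15° ≈ 081°.

081°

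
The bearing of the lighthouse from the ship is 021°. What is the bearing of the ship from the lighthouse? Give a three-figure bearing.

Back-bearing = 021° + 180° = 201°.

201°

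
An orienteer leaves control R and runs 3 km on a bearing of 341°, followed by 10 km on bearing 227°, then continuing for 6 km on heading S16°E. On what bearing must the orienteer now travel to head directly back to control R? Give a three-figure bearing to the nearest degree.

Leg 1 (341°, 3 km): east 3 sin 341° = -0.98, north 3 cos 341° = 2.84
Leg 2 (227°, 10 km): east 10 sin 227° = -7.31, north 10 cos 227° = -6.82
Leg 3 (S16°E, 6 km): east 6 sin 164° = 1.65, north 6 cos 164° = -5.77
Net displacement: -6.64 east, -9.75 north. Direction back to start is (6.64, 9.75): bearing = atan2(6.64, 9.75) mod 360° = 34.24° ≈ 034°.

034°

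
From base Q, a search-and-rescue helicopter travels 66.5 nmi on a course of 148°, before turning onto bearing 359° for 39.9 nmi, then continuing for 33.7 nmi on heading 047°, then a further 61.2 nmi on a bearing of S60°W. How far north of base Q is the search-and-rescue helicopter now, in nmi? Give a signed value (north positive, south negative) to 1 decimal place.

-24.1 nmi

Leg 1 (148°, 66.5 nmi): east 66.5 sin 148° = 35.24, north 66.5 cos 148° = -56.40
Leg 2 (359°, 39.9 nmi): east 39.9 sin 359° = -0.70, north 39.9 cos 359° = 39.89
Leg 3 (047°, 33.7 nmi): east 33.7 sin 47° = 24.65, north 33.7 cos 47° = 22.98
Leg 4 (S60°W, 61.2 nmi): east 61.2 sin 240° = -53.00, north 61.2 cos 240° = -30.60
Net north component: -24.12 nmi.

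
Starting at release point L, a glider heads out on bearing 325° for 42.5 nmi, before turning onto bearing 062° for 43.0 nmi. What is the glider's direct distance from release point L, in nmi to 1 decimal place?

Leg 1 (325°, 42.5 nmi): east 42.5 sin 325° = -24.38, north 42.5 cos 325° = 34.81
Leg 2 (062°, 43.0 nmi): east 43.0 sin 62° = 37.97, north 43.0 cos 62° = 20.19
Net: 13.59 east, 55.00 north. Distance = √((13.59)² + (55.00)²) = 56.655 nmi.

56.7 nmi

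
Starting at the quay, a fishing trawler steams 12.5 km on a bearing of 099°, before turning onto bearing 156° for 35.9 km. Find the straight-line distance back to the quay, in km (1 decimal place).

44.0 km

Leg 1 (099°, 12.5 km): east 12.5 sin 99° = 12.35, north 12.5 cos 99° = -1.96
Leg 2 (156°, 35.9 km): east 35.9 sin 156° = 14.60, north 35.9 cos 156° = -32.80
Net: 26.95 east, -34.75 north. Distance = √((26.95)² + (-34.75)²) = 43.976 km.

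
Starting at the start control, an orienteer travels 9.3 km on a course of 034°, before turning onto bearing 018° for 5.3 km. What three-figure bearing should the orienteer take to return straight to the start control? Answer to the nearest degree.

Leg 1 (034°, 9.3 km): east 9.3 sin 34° = 5.20, north 9.3 cos 34° = 7.71
Leg 2 (018°, 5.3 km): east 5.3 sin 18° = 1.64, north 5.3 cos 18° = 5.04
Net displacement: 6.84 east, 12.75 north. Direction back to start is (-6.84, -12.75): bearing = atan2(-6.84, -12.75) mod 360° = 208.21° ≈ 208°.

208°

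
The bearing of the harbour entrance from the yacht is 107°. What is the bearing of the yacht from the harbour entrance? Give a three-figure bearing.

287°

Back-bearing = 107° + 180° = 287°.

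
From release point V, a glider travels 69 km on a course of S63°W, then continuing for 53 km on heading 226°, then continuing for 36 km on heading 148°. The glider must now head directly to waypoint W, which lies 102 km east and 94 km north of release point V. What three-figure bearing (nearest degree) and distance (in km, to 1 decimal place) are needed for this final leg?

Leg 1 (S63°W, 69 km): east 69 sin 243° = -61.48, north 69 cos 243° = -31.33
Leg 2 (226°, 53 km): east 53 sin 226° = -38.13, north 53 cos 226° = -36.82
Leg 3 (148°, 36 km): east 36 sin 148° = 19.08, north 36 cos 148° = -30.53
Current position: (-80.53, -98.67). Target: (102, 94). Remaining: Δeast = 182.53, Δnorth = 192.67.
Bearing = atan2(182.53, 192.67) mod 360° = 43.45°; distance = √((182.53)² + (192.67)²) = 265.403 km.

043°, 265.4 km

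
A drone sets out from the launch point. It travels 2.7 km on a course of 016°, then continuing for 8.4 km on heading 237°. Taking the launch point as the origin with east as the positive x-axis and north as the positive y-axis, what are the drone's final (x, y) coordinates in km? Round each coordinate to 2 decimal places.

Leg 1 (016°, 2.7 km): east 2.7 sin 16° = 0.74, north 2.7 cos 16° = 2.60
Leg 2 (237°, 8.4 km): east 8.4 sin 237° = -7.04, north 8.4 cos 237° = -4.57
Summing: -6.30 km east, -1.98 km north → (-6.30, -1.98).

(-6.30, -1.98)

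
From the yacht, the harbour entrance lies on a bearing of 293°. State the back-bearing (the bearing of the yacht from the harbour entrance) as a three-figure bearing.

Back-bearing = 293° − 180° = 113°.

113°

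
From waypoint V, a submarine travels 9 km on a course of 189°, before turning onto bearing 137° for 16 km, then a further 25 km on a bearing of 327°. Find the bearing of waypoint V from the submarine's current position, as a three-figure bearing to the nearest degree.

095°

Leg 1 (189°, 9 km): east 9 sin 189° = -1.41, north 9 cos 189° = -8.89
Leg 2 (137°, 16 km): east 16 sin 137° = 10.91, north 16 cos 137° = -11.70
Leg 3 (327°, 25 km): east 25 sin 327° = -13.62, north 25 cos 327° = 20.97
Net displacement: -4.11 east, 0.38 north. Direction back to start is (4.11, -0.38): bearing = atan2(4.11, -0.38) mod 360° = 95.22° ≈ 095°.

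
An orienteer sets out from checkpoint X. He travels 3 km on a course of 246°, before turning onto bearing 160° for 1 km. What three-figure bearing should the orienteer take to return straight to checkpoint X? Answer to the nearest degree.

Leg 1 (246°, 3 km): east 3 sin 246° = -2.74, north 3 cos 246° = -1.22
Leg 2 (160°, 1 km): east 1 sin 160° = 0.34, north 1 cos 160° = -0.94
Net displacement: -2.40 east, -2.16 north. Direction back to start is (2.40, 2.16): bearing = atan2(2.40, 2.16) mod 360° = 48.00° ≈ 048°.

048°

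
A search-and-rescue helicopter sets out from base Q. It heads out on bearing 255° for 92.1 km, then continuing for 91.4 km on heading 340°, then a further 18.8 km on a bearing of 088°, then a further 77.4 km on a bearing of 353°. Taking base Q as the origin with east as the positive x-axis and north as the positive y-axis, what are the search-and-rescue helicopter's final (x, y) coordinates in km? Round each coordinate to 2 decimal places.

(-110.87, 139.53)

Leg 1 (255°, 92.1 km): east 92.1 sin 255° = -88.96, north 92.1 cos 255° = -23.84
Leg 2 (340°, 91.4 km): east 91.4 sin 340° = -31.26, north 91.4 cos 340° = 85.89
Leg 3 (088°, 18.8 km): east 18.8 sin 88° = 18.79, north 18.8 cos 88° = 0.66
Leg 4 (353°, 77.4 km): east 77.4 sin 353° = -9.43, north 77.4 cos 353° = 76.82
Summing: -110.87 km east, 139.53 km north → (-110.87, 139.53).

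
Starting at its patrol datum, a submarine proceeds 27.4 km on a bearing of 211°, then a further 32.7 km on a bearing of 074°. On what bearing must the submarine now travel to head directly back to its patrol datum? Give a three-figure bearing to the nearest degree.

310°

Leg 1 (211°, 27.4 km): east 27.4 sin 211° = -14.11, north 27.4 cos 211° = -23.49
Leg 2 (074°, 32.7 km): east 32.7 sin 74° = 31.43, north 32.7 cos 74° = 9.01
Net displacement: 17.32 east, -14.47 north. Direction back to start is (-17.32, 14.47): bearing = atan2(-17.32, 14.47) mod 360° = 309.88° ≈ 310°.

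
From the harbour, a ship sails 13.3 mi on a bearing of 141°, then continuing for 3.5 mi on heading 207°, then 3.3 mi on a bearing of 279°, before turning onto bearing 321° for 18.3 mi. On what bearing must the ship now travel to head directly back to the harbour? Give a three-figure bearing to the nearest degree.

099°

Leg 1 (141°, 13.3 mi): east 13.3 sin 141° = 8.37, north 13.3 cos 141° = -10.34
Leg 2 (207°, 3.5 mi): east 3.5 sin 207° = -1.59, north 3.5 cos 207° = -3.12
Leg 3 (279°, 3.3 mi): east 3.3 sin 279° = -3.26, north 3.3 cos 279° = 0.52
Leg 4 (321°, 18.3 mi): east 18.3 sin 321° = -11.52, north 18.3 cos 321° = 14.22
Net displacement: -7.99 east, 1.28 north. Direction back to start is (7.99, -1.28): bearing = atan2(7.99, -1.28) mod 360° = 99.12° ≈ 099°.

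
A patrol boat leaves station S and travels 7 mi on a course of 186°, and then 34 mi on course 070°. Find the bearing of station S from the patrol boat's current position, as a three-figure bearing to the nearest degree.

261°

Leg 1 (186°, 7 mi): east 7 sin 186° = -0.73, north 7 cos 186° = -6.96
Leg 2 (070°, 34 mi): east 34 sin 70° = 31.95, north 34 cos 70° = 11.63
Net displacement: 31.22 east, 4.67 north. Direction back to start is (-31.22, -4.67): bearing = atan2(-31.22, -4.67) mod 360° = 261.50° ≈ 261°.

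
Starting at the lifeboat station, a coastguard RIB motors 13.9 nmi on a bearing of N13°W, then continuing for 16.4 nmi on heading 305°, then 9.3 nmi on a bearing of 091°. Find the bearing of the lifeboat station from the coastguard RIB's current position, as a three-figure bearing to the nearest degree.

162°

Leg 1 (N13°W, 13.9 nmi): east 13.9 sin 347° = -3.13, north 13.9 cos 347° = 13.54
Leg 2 (305°, 16.4 nmi): east 16.4 sin 305° = -13.43, north 16.4 cos 305° = 9.41
Leg 3 (091°, 9.3 nmi): east 9.3 sin 91° = 9.30, north 9.3 cos 91° = -0.16
Net displacement: -7.26 east, 22.79 north. Direction back to start is (7.26, -22.79): bearing = atan2(7.26, -22.79) mod 360° = 162.32° ≈ 162°.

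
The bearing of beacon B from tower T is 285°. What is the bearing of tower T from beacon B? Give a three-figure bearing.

105°

Back-bearing = 285° − 180° = 105°.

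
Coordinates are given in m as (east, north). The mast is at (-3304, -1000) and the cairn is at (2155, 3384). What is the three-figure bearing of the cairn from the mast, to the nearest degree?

Δeast = 2155 − -3304 = 5459.00; Δnorth = 3384 − -1000 = 4384.00.
Bearing = atan2(Δeast, Δnorth) mod 360° = 51.23° ≈ 051°.

051°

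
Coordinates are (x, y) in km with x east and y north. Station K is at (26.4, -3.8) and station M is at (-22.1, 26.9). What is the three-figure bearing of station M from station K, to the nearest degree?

Δeast = -22.1 − 26.4 = -48.50; Δnorth = 26.9 − -3.8 = 30.70.
Bearing = atan2(Δeast, Δnorth) mod 360° = 302.33° ≈ 302°.

302°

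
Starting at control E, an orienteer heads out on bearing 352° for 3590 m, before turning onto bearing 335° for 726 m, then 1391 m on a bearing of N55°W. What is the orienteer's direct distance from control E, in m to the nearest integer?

5375 m

Leg 1 (352°, 3590 m): east 3590 sin 352° = -499.63, north 3590 cos 352° = 3555.06
Leg 2 (335°, 726 m): east 726 sin 335° = -306.82, north 726 cos 335° = 657.98
Leg 3 (N55°W, 1391 m): east 1391 sin 305° = -1139.44, north 1391 cos 305° = 797.84
Net: -1945.89 east, 5010.89 north. Distance = √((-1945.89)² + (5010.89)²) = 5375.452 m.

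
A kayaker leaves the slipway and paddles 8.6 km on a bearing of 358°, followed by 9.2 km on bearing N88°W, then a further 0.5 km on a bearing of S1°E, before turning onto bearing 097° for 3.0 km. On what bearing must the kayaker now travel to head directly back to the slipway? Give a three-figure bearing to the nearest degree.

Leg 1 (358°, 8.6 km): east 8.6 sin 358° = -0.30, north 8.6 cos 358° = 8.59
Leg 2 (N88°W, 9.2 km): east 9.2 sin 272° = -9.19, north 9.2 cos 272° = 0.32
Leg 3 (S1°E, 0.5 km): east 0.5 sin 179° = 0.01, north 0.5 cos 179° = -0.50
Leg 4 (097°, 3.0 km): east 3.0 sin 97° = 2.98, north 3.0 cos 97° = -0.37
Net displacement: -6.51 east, 8.05 north. Direction back to start is (6.51, -8.05): bearing = atan2(6.51, -8.05) mod 360° = 141.05° ≈ 141°.

141°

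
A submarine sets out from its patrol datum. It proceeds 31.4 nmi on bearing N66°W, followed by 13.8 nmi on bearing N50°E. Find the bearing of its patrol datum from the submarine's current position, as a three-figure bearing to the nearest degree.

Leg 1 (N66°W, 31.4 nmi): east 31.4 sin 294° = -28.69, north 31.4 cos 294° = 12.77
Leg 2 (N50°E, 13.8 nmi): east 13.8 sin 50° = 10.57, north 13.8 cos 50° = 8.87
Net displacement: -18.11 east, 21.64 north. Direction back to start is (18.11, -21.64): bearing = atan2(18.11, -21.64) mod 360° = 140.07° ≈ 140°.

140°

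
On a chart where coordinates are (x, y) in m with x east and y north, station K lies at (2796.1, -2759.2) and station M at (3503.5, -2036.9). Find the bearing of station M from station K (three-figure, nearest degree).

044°

Δeast = 3503.5 − 2796.1 = 707.40; Δnorth = -2036.9 − -2759.2 = 722.30.
Bearing = atan2(Δeast, Δnorth) mod 360° = 44.40° ≈ 044°.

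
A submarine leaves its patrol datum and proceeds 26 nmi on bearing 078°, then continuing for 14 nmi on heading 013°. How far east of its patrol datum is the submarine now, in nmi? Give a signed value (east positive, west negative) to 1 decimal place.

Leg 1 (078°, 26 nmi): east 26 sin 78° = 25.43, north 26 cos 78° = 5.41
Leg 2 (013°, 14 nmi): east 14 sin 13° = 3.15, north 14 cos 13° = 13.64
Net east component: 28.58 nmi.

28.6 nmi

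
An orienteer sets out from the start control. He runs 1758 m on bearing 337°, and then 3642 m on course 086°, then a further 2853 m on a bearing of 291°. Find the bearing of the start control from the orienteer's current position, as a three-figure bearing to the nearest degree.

186°

Leg 1 (337°, 1758 m): east 1758 sin 337° = -686.91, north 1758 cos 337° = 1618.25
Leg 2 (086°, 3642 m): east 3642 sin 86° = 3633.13, north 3642 cos 86° = 254.05
Leg 3 (291°, 2853 m): east 2853 sin 291° = -2663.50, north 2853 cos 291° = 1022.42
Net displacement: 282.72 east, 2894.72 north. Direction back to start is (-282.72, -2894.72): bearing = atan2(-282.72, -2894.72) mod 360° = 185.58° ≈ 186°.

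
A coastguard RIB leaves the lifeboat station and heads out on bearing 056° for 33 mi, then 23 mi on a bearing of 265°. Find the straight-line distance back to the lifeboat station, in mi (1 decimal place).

17.0 mi

Leg 1 (056°, 33 mi): east 33 sin 56° = 27.36, north 33 cos 56° = 18.45
Leg 2 (265°, 23 mi): east 23 sin 265° = -22.91, north 23 cos 265° = -2.00
Net: 4.45 east, 16.45 north. Distance = √((4.45)² + (16.45)²) = 17.039 mi.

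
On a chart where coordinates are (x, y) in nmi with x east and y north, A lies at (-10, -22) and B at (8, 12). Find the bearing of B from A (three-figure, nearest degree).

028°

Δeast = 8 − -10 = 18.00; Δnorth = 12 − -22 = 34.00.
Bearing = atan2(Δeast, Δnorth) mod 360° = 27.90° ≈ 028°.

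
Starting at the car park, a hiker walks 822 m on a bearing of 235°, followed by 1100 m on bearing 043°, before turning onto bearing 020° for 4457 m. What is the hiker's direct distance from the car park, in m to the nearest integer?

4796 m

Leg 1 (235°, 822 m): east 822 sin 235° = -673.34, north 822 cos 235° = -471.48
Leg 2 (043°, 1100 m): east 1100 sin 43° = 750.20, north 1100 cos 43° = 804.49
Leg 3 (020°, 4457 m): east 4457 sin 20° = 1524.38, north 4457 cos 20° = 4188.21
Net: 1601.24 east, 4521.22 north. Distance = √((1601.24)² + (4521.22)²) = 4796.393 m.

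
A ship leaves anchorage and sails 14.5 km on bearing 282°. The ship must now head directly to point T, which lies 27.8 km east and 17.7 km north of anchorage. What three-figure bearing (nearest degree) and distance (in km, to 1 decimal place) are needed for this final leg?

Leg 1 (282°, 14.5 km): east 14.5 sin 282° = -14.18, north 14.5 cos 282° = 3.01
Current position: (-14.18, 3.01). Target: (27.8, 17.7). Remaining: Δeast = 41.98, Δnorth = 14.69.
Bearing = atan2(41.98, 14.69) mod 360° = 70.72°; distance = √((41.98)² + (14.69)²) = 44.477 km.

071°, 44.5 km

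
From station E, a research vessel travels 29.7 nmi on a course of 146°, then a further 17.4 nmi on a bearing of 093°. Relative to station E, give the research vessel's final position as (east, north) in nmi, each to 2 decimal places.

(33.98, -25.53)

Leg 1 (146°, 29.7 nmi): east 29.7 sin 146° = 16.61, north 29.7 cos 146° = -24.62
Leg 2 (093°, 17.4 nmi): east 17.4 sin 93° = 17.38, north 17.4 cos 93° = -0.91
Summing: 33.98 nmi east, -25.53 nmi north → (33.98, -25.53).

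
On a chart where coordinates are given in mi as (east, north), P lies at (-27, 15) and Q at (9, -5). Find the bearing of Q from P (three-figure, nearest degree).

119°

Δeast = 9 − -27 = 36.00; Δnorth = -5 − 15 = -20.00.
Bearing = atan2(Δeast, Δnorth) mod 360° = 119.05° ≈ 119°.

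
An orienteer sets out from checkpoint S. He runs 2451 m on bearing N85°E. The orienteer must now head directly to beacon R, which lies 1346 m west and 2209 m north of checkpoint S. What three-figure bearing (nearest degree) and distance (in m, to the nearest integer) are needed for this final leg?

298°, 4281 m

Leg 1 (N85°E, 2451 m): east 2451 sin 85° = 2441.67, north 2451 cos 85° = 213.62
Current position: (2441.67, 213.62). Target: (-1346, 2209). Remaining: Δeast = -3787.67, Δnorth = 1995.38.
Bearing = atan2(-3787.67, 1995.38) mod 360° = 297.78°; distance = √((-3787.67)² + (1995.38)²) = 4281.123 m.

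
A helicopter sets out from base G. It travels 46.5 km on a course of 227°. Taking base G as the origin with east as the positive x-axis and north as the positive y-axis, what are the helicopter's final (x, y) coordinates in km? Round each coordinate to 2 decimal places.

(-34.01, -31.71)

Leg 1 (227°, 46.5 km): east 46.5 sin 227° = -34.01, north 46.5 cos 227° = -31.71
Summing: -34.01 km east, -31.71 km north → (-34.01, -31.71).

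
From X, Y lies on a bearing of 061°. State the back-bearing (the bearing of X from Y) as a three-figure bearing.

Back-bearing = 061° + 180° = 241°.

241°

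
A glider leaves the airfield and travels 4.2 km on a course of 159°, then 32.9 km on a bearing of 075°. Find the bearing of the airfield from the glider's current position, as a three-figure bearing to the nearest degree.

262°

Leg 1 (159°, 4.2 km): east 4.2 sin 159° = 1.51, north 4.2 cos 159° = -3.92
Leg 2 (075°, 32.9 km): east 32.9 sin 75° = 31.78, north 32.9 cos 75° = 8.52
Net displacement: 33.28 east, 4.59 north. Direction back to start is (-33.28, -4.59): bearing = atan2(-33.28, -4.59) mod 360° = 262.14° ≈ 262°.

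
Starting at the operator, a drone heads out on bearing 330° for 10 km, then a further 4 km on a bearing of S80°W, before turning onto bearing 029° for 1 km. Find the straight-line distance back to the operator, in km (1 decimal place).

Leg 1 (330°, 10 km): east 10 sin 330° = -5.00, north 10 cos 330° = 8.66
Leg 2 (S80°W, 4 km): east 4 sin 260° = -3.94, north 4 cos 260° = -0.69
Leg 3 (029°, 1 km): east 1 sin 29° = 0.48, north 1 cos 29° = 0.87
Net: -8.45 east, 8.84 north. Distance = √((-8.45)² + (8.84)²) = 12.232 km.

12.2 km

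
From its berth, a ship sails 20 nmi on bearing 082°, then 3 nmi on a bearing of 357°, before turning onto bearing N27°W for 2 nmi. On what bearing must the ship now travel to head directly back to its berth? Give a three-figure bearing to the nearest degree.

248°

Leg 1 (082°, 20 nmi): east 20 sin 82° = 19.81, north 20 cos 82° = 2.78
Leg 2 (357°, 3 nmi): east 3 sin 357° = -0.16, north 3 cos 357° = 3.00
Leg 3 (N27°W, 2 nmi): east 2 sin 333° = -0.91, north 2 cos 333° = 1.78
Net displacement: 18.74 east, 7.56 north. Direction back to start is (-18.74, -7.56): bearing = atan2(-18.74, -7.56) mod 360° = 248.03° ≈ 248°.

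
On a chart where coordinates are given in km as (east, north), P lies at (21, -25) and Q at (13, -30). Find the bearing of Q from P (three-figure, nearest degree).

238°

Δeast = 13 − 21 = -8.00; Δnorth = -30 − -25 = -5.00.
Bearing = atan2(Δeast, Δnorth) mod 360° = 237.99° ≈ 238°.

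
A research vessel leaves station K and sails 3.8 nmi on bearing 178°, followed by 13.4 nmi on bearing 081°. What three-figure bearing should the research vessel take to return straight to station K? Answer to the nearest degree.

Leg 1 (178°, 3.8 nmi): east 3.8 sin 178° = 0.13, north 3.8 cos 178° = -3.80
Leg 2 (081°, 13.4 nmi): east 13.4 sin 81° = 13.24, north 13.4 cos 81° = 2.10
Net displacement: 13.37 east, -1.70 north. Direction back to start is (-13.37, 1.70): bearing = atan2(-13.37, 1.70) mod 360° = 277.25° ≈ 277°.

277°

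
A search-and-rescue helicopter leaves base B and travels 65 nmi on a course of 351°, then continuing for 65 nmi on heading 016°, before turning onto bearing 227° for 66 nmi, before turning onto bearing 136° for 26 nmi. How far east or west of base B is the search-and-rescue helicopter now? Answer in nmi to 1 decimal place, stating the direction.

Leg 1 (351°, 65 nmi): east 65 sin 351° = -10.17, north 65 cos 351° = 64.20
Leg 2 (016°, 65 nmi): east 65 sin 16° = 17.92, north 65 cos 16° = 62.48
Leg 3 (227°, 66 nmi): east 66 sin 227° = -48.27, north 66 cos 227° = -45.01
Leg 4 (136°, 26 nmi): east 26 sin 136° = 18.06, north 26 cos 136° = -18.70
Net east component: -22.46 nmi.

22.5 nmi west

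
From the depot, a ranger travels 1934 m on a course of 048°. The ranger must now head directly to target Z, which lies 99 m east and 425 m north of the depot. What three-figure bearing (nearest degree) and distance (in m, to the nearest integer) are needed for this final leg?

237°, 1596 m

Leg 1 (048°, 1934 m): east 1934 sin 48° = 1437.24, north 1934 cos 48° = 1294.10
Current position: (1437.24, 1294.10). Target: (99, 425). Remaining: Δeast = -1338.24, Δnorth = -869.10.
Bearing = atan2(-1338.24, -869.10) mod 360° = 237.00°; distance = √((-1338.24)² + (-869.10)²) = 1595.689 m.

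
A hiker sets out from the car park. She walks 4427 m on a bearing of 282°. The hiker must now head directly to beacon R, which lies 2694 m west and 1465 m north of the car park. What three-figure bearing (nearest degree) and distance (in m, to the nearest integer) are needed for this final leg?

Leg 1 (282°, 4427 m): east 4427 sin 282° = -4330.26, north 4427 cos 282° = 920.43
Current position: (-4330.26, 920.43). Target: (-2694, 1465). Remaining: Δeast = 1636.26, Δnorth = 544.57.
Bearing = atan2(1636.26, 544.57) mod 360° = 71.59°; distance = √((1636.26)² + (544.57)²) = 1724.502 m.

072°, 1725 m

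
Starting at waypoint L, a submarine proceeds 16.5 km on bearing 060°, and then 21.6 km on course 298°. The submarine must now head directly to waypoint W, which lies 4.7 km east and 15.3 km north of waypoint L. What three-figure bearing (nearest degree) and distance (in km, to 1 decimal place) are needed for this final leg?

108°, 10.0 km

Leg 1 (060°, 16.5 km): east 16.5 sin 60° = 14.29, north 16.5 cos 60° = 8.25
Leg 2 (298°, 21.6 km): east 21.6 sin 298° = -19.07, north 21.6 cos 298° = 10.14
Current position: (-4.78, 18.39). Target: (4.7, 15.3). Remaining: Δeast = 9.48, Δnorth = -3.09.
Bearing = atan2(9.48, -3.09) mod 360° = 108.05°; distance = √((9.48)² + (-3.09)²) = 9.973 km.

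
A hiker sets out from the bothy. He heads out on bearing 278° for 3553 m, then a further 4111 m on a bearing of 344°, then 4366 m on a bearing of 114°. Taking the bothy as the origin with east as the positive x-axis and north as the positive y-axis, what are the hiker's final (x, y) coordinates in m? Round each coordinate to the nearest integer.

Leg 1 (278°, 3553 m): east 3553 sin 278° = -3518.42, north 3553 cos 278° = 494.48
Leg 2 (344°, 4111 m): east 4111 sin 344° = -1133.15, north 4111 cos 344° = 3951.75
Leg 3 (114°, 4366 m): east 4366 sin 114° = 3988.54, north 4366 cos 114° = -1775.81
Summing: -663.03 m east, 2670.42 m north → (-663, 2670).

(-663, 2670)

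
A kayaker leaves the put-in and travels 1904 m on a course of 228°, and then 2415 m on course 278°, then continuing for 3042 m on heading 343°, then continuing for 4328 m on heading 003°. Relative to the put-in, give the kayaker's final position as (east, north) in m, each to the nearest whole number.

Leg 1 (228°, 1904 m): east 1904 sin 228° = -1414.95, north 1904 cos 228° = -1274.02
Leg 2 (278°, 2415 m): east 2415 sin 278° = -2391.50, north 2415 cos 278° = 336.10
Leg 3 (343°, 3042 m): east 3042 sin 343° = -889.39, north 3042 cos 343° = 2909.08
Leg 4 (003°, 4328 m): east 4328 sin 3° = 226.51, north 4328 cos 3° = 4322.07
Summing: -4469.33 m east, 6293.23 m north → (-4469, 6293).

(-4469, 6293)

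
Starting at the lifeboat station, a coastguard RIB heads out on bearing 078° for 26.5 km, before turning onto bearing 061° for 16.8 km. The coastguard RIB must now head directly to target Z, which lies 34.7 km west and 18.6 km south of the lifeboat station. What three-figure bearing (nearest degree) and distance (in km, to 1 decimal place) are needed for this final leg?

Leg 1 (078°, 26.5 km): east 26.5 sin 78° = 25.92, north 26.5 cos 78° = 5.51
Leg 2 (061°, 16.8 km): east 16.8 sin 61° = 14.69, north 16.8 cos 61° = 8.14
Current position: (40.61, 13.65). Target: (-34.7, -18.6). Remaining: Δeast = -75.31, Δnorth = -32.25.
Bearing = atan2(-75.31, -32.25) mod 360° = 246.82°; distance = √((-75.31)² + (-32.25)²) = 81.931 km.

247°, 81.9 km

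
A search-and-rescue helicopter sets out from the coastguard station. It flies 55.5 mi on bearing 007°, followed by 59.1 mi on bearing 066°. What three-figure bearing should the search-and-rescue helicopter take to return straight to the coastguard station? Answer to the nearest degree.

218°

Leg 1 (007°, 55.5 mi): east 55.5 sin 7° = 6.76, north 55.5 cos 7° = 55.09
Leg 2 (066°, 59.1 mi): east 59.1 sin 66° = 53.99, north 59.1 cos 66° = 24.04
Net displacement: 60.75 east, 79.12 north. Direction back to start is (-60.75, -79.12): bearing = atan2(-60.75, -79.12) mod 360° = 217.52° ≈ 218°.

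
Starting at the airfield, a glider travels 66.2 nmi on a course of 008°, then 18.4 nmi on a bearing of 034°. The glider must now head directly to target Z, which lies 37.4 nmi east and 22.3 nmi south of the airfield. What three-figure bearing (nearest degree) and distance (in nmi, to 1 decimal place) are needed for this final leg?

170°, 104.7 nmi

Leg 1 (008°, 66.2 nmi): east 66.2 sin 8° = 9.21, north 66.2 cos 8° = 65.56
Leg 2 (034°, 18.4 nmi): east 18.4 sin 34° = 10.29, north 18.4 cos 34° = 15.25
Current position: (19.50, 80.81). Target: (37.4, -22.3). Remaining: Δeast = 17.90, Δnorth = -103.11.
Bearing = atan2(17.90, -103.11) mod 360° = 170.15°; distance = √((17.90)² + (-103.11)²) = 104.652 nmi.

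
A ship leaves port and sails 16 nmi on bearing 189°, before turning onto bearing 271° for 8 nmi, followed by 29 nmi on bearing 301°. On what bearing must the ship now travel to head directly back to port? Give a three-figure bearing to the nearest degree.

Leg 1 (189°, 16 nmi): east 16 sin 189° = -2.50, north 16 cos 189° = -15.80
Leg 2 (271°, 8 nmi): east 8 sin 271° = -8.00, north 8 cos 271° = 0.14
Leg 3 (301°, 29 nmi): east 29 sin 301° = -24.86, north 29 cos 301° = 14.94
Net displacement: -35.36 east, -0.73 north. Direction back to start is (35.36, 0.73): bearing = atan2(35.36, 0.73) mod 360° = 88.82° ≈ 089°.

089°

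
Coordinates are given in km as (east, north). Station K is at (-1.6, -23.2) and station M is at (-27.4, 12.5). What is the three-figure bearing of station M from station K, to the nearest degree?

Δeast = -27.4 − -1.6 = -25.80; Δnorth = 12.5 − -23.2 = 35.70.
Bearing = atan2(Δeast, Δnorth) mod 360° = 324.14° ≈ 324°.

324°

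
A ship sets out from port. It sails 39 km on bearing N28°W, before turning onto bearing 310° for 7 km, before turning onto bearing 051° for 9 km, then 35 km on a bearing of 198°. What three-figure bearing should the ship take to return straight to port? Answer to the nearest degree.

112°

Leg 1 (N28°W, 39 km): east 39 sin 332° = -18.31, north 39 cos 332° = 34.43
Leg 2 (310°, 7 km): east 7 sin 310° = -5.36, north 7 cos 310° = 4.50
Leg 3 (051°, 9 km): east 9 sin 51° = 6.99, north 9 cos 51° = 5.66
Leg 4 (198°, 35 km): east 35 sin 198° = -10.82, north 35 cos 198° = -33.29
Net displacement: -27.49 east, 11.31 north. Direction back to start is (27.49, -11.31): bearing = atan2(27.49, -11.31) mod 360° = 112.36° ≈ 112°.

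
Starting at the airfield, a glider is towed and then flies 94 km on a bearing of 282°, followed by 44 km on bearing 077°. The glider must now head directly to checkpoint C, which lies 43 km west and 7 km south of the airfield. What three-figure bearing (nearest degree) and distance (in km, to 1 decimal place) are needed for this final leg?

171°, 36.9 km

Leg 1 (282°, 94 km): east 94 sin 282° = -91.95, north 94 cos 282° = 19.54
Leg 2 (077°, 44 km): east 44 sin 77° = 42.87, north 44 cos 77° = 9.90
Current position: (-49.07, 29.44). Target: (-43, -7). Remaining: Δeast = 6.07, Δnorth = -36.44.
Bearing = atan2(6.07, -36.44) mod 360° = 170.54°; distance = √((6.07)² + (-36.44)²) = 36.944 km.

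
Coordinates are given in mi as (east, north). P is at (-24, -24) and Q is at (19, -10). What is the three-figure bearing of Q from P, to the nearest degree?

Δeast = 19 − -24 = 43.00; Δnorth = -10 − -24 = 14.00.
Bearing = atan2(Δeast, Δnorth) mod 360° = 71.97° ≈ 072°.

072°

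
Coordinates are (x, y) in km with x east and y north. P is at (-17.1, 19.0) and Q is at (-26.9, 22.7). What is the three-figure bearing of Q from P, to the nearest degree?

Δeast = -26.9 − -17.1 = -9.80; Δnorth = 22.7 − 19.0 = 3.70.
Bearing = atan2(Δeast, Δnorth) mod 360° = 290.68° ≈ 291°.

291°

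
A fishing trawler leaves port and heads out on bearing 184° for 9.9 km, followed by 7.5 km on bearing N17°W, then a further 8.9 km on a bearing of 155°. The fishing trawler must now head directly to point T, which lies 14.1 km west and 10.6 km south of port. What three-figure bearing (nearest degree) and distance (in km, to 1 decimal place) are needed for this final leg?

Leg 1 (184°, 9.9 km): east 9.9 sin 184° = -0.69, north 9.9 cos 184° = -9.88
Leg 2 (N17°W, 7.5 km): east 7.5 sin 343° = -2.19, north 7.5 cos 343° = 7.17
Leg 3 (155°, 8.9 km): east 8.9 sin 155° = 3.76, north 8.9 cos 155° = -8.07
Current position: (0.88, -10.77). Target: (-14.1, -10.6). Remaining: Δeast = -14.98, Δnorth = 0.17.
Bearing = atan2(-14.98, 0.17) mod 360° = 270.65°; distance = √((-14.98)² + (0.17)²) = 14.979 km.

271°, 15.0 km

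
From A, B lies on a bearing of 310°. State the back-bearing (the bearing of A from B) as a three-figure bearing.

130°

Back-bearing = 310° − 180° = 130°.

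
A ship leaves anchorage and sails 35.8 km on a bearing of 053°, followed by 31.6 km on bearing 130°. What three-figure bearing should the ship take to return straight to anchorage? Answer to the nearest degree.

269°

Leg 1 (053°, 35.8 km): east 35.8 sin 53° = 28.59, north 35.8 cos 53° = 21.54
Leg 2 (130°, 31.6 km): east 31.6 sin 130° = 24.21, north 31.6 cos 130° = -20.31
Net displacement: 52.80 east, 1.23 north. Direction back to start is (-52.80, -1.23): bearing = atan2(-52.80, -1.23) mod 360° = 268.66° ≈ 269°.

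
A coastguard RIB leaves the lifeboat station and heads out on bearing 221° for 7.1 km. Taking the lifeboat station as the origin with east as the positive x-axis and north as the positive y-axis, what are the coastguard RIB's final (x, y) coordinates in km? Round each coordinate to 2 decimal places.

(-4.66, -5.36)

Leg 1 (221°, 7.1 km): east 7.1 sin 221° = -4.66, north 7.1 cos 221° = -5.36
Summing: -4.66 km east, -5.36 km north → (-4.66, -5.36).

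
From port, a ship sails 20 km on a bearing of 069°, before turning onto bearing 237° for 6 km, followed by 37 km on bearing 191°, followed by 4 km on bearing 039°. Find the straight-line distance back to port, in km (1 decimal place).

30.7 km

Leg 1 (069°, 20 km): east 20 sin 69° = 18.67, north 20 cos 69° = 7.17
Leg 2 (237°, 6 km): east 6 sin 237° = -5.03, north 6 cos 237° = -3.27
Leg 3 (191°, 37 km): east 37 sin 191° = -7.06, north 37 cos 191° = -36.32
Leg 4 (039°, 4 km): east 4 sin 39° = 2.52, north 4 cos 39° = 3.11
Net: 9.10 east, -29.31 north. Distance = √((9.10)² + (-29.31)²) = 30.691 km.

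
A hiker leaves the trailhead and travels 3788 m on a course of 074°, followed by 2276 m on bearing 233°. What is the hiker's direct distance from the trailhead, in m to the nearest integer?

1852 m

Leg 1 (074°, 3788 m): east 3788 sin 74° = 3641.26, north 3788 cos 74° = 1044.11
Leg 2 (233°, 2276 m): east 2276 sin 233° = -1817.69, north 2276 cos 233° = -1369.73
Net: 1823.56 east, -325.62 north. Distance = √((1823.56)² + (-325.62)²) = 1852.408 m.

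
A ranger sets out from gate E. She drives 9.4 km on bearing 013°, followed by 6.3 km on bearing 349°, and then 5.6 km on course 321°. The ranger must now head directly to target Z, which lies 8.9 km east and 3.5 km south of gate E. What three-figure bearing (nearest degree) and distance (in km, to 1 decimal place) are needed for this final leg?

Leg 1 (013°, 9.4 km): east 9.4 sin 13° = 2.11, north 9.4 cos 13° = 9.16
Leg 2 (349°, 6.3 km): east 6.3 sin 349° = -1.20, north 6.3 cos 349° = 6.18
Leg 3 (321°, 5.6 km): east 5.6 sin 321° = -3.52, north 5.6 cos 321° = 4.35
Current position: (-2.61, 19.70). Target: (8.9, -3.5). Remaining: Δeast = 11.51, Δnorth = -23.20.
Bearing = atan2(11.51, -23.20) mod 360° = 153.60°; distance = √((11.51)² + (-23.20)²) = 25.895 km.

154°, 25.9 km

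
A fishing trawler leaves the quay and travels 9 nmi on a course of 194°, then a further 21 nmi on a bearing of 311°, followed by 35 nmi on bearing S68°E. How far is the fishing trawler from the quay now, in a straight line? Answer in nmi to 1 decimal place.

16.5 nmi

Leg 1 (194°, 9 nmi): east 9 sin 194° = -2.18, north 9 cos 194° = -8.73
Leg 2 (311°, 21 nmi): east 21 sin 311° = -15.85, north 21 cos 311° = 13.78
Leg 3 (S68°E, 35 nmi): east 35 sin 112° = 32.45, north 35 cos 112° = -13.11
Net: 14.43 east, -8.07 north. Distance = √((14.43)² + (-8.07)²) = 16.528 nmi.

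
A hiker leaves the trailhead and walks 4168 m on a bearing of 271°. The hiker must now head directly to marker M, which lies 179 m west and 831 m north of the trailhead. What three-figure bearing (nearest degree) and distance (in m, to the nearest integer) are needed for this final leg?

079°, 4060 m

Leg 1 (271°, 4168 m): east 4168 sin 271° = -4167.37, north 4168 cos 271° = 72.74
Current position: (-4167.37, 72.74). Target: (-179, 831). Remaining: Δeast = 3988.37, Δnorth = 758.26.
Bearing = atan2(3988.37, 758.26) mod 360° = 79.24°; distance = √((3988.37)² + (758.26)²) = 4059.805 m.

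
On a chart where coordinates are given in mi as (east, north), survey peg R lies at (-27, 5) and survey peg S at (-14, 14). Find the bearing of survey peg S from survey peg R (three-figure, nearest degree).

Δeast = -14 − -27 = 13.00; Δnorth = 14 − 5 = 9.00.
Bearing = atan2(Δeast, Δnorth) mod 360° = 55.30° ≈ 055°.

055°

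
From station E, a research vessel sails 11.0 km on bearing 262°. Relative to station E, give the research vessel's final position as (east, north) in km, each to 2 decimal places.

Leg 1 (262°, 11.0 km): east 11.0 sin 262° = -10.89, north 11.0 cos 262° = -1.53
Summing: -10.89 km east, -1.53 km north → (-10.89, -1.53).

(-10.89, -1.53)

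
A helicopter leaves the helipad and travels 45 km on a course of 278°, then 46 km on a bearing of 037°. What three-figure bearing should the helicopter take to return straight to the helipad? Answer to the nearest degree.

Leg 1 (278°, 45 km): east 45 sin 278° = -44.56, north 45 cos 278° = 6.26
Leg 2 (037°, 46 km): east 46 sin 37° = 27.68, north 46 cos 37° = 36.74
Net displacement: -16.88 east, 43.00 north. Direction back to start is (16.88, -43.00): bearing = atan2(16.88, -43.00) mod 360° = 158.57° ≈ 159°.

159°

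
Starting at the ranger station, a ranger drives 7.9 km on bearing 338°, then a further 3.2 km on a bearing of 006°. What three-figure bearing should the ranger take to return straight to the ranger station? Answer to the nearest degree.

166°

Leg 1 (338°, 7.9 km): east 7.9 sin 338° = -2.96, north 7.9 cos 338° = 7.32
Leg 2 (006°, 3.2 km): east 3.2 sin 6° = 0.33, north 3.2 cos 6° = 3.18
Net displacement: -2.62 east, 10.51 north. Direction back to start is (2.62, -10.51): bearing = atan2(2.62, -10.51) mod 360° = 165.97° ≈ 166°.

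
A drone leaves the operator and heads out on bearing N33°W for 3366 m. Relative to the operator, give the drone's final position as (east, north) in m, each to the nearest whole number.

(-1833, 2823)

Leg 1 (N33°W, 3366 m): east 3366 sin 327° = -1833.25, north 3366 cos 327° = 2822.97
Summing: -1833.25 m east, 2822.97 m north → (-1833, 2823).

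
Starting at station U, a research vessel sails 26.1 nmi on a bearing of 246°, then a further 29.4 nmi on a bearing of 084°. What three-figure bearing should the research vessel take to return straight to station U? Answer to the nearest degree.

324°

Leg 1 (246°, 26.1 nmi): east 26.1 sin 246° = -23.84, north 26.1 cos 246° = -10.62
Leg 2 (084°, 29.4 nmi): east 29.4 sin 84° = 29.24, north 29.4 cos 84° = 3.07
Net displacement: 5.40 east, -7.54 north. Direction back to start is (-5.40, 7.54): bearing = atan2(-5.40, 7.54) mod 360° = 324.42° ≈ 324°.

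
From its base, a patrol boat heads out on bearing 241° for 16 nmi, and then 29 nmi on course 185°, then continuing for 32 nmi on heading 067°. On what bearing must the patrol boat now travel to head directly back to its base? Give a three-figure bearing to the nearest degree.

332°

Leg 1 (241°, 16 nmi): east 16 sin 241° = -13.99, north 16 cos 241° = -7.76
Leg 2 (185°, 29 nmi): east 29 sin 185° = -2.53, north 29 cos 185° = -28.89
Leg 3 (067°, 32 nmi): east 32 sin 67° = 29.46, north 32 cos 67° = 12.50
Net displacement: 12.93 east, -24.14 north. Direction back to start is (-12.93, 24.14): bearing = atan2(-12.93, 24.14) mod 360° = 331.82° ≈ 332°.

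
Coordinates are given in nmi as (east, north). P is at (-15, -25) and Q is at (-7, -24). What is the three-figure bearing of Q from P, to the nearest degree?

Δeast = -7 − -15 = 8.00; Δnorth = -24 − -25 = 1.00.
Bearing = atan2(Δeast, Δnorth) mod 360° = 82.87° ≈ 083°.

083°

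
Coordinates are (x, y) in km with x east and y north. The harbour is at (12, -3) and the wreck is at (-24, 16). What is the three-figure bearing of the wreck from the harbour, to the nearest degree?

298°

Δeast = -24 − 12 = -36.00; Δnorth = 16 − -3 = 19.00.
Bearing = atan2(Δeast, Δnorth) mod 360° = 297.82° ≈ 298°.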